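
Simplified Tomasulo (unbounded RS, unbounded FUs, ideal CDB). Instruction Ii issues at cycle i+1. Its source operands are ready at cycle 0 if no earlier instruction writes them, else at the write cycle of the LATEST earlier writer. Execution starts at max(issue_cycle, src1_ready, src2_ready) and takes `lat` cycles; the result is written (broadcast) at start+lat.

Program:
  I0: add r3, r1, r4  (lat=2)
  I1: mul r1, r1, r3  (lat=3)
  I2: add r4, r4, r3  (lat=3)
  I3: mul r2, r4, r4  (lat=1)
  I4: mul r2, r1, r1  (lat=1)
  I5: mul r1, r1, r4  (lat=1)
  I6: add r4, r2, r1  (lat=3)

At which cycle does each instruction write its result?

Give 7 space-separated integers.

I0 add r3: issue@1 deps=(None,None) exec_start@1 write@3
I1 mul r1: issue@2 deps=(None,0) exec_start@3 write@6
I2 add r4: issue@3 deps=(None,0) exec_start@3 write@6
I3 mul r2: issue@4 deps=(2,2) exec_start@6 write@7
I4 mul r2: issue@5 deps=(1,1) exec_start@6 write@7
I5 mul r1: issue@6 deps=(1,2) exec_start@6 write@7
I6 add r4: issue@7 deps=(4,5) exec_start@7 write@10

Answer: 3 6 6 7 7 7 10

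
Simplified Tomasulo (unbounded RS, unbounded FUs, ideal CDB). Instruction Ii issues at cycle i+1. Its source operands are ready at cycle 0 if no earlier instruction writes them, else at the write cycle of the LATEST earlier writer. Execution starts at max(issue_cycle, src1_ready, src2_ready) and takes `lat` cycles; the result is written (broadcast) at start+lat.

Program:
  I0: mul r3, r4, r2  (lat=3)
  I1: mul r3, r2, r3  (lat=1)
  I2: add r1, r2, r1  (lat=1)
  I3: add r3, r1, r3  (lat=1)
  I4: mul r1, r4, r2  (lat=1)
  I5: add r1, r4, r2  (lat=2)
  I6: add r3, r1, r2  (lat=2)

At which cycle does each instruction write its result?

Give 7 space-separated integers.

Answer: 4 5 4 6 6 8 10

Derivation:
I0 mul r3: issue@1 deps=(None,None) exec_start@1 write@4
I1 mul r3: issue@2 deps=(None,0) exec_start@4 write@5
I2 add r1: issue@3 deps=(None,None) exec_start@3 write@4
I3 add r3: issue@4 deps=(2,1) exec_start@5 write@6
I4 mul r1: issue@5 deps=(None,None) exec_start@5 write@6
I5 add r1: issue@6 deps=(None,None) exec_start@6 write@8
I6 add r3: issue@7 deps=(5,None) exec_start@8 write@10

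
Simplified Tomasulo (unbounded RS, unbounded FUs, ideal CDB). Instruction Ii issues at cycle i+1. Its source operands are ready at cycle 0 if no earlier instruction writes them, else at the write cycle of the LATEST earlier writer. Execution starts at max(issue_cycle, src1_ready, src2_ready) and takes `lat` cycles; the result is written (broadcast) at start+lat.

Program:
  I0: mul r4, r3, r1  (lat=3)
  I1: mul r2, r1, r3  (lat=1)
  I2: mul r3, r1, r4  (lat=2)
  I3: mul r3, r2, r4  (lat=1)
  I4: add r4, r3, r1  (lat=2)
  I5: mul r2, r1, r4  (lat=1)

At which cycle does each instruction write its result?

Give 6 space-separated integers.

I0 mul r4: issue@1 deps=(None,None) exec_start@1 write@4
I1 mul r2: issue@2 deps=(None,None) exec_start@2 write@3
I2 mul r3: issue@3 deps=(None,0) exec_start@4 write@6
I3 mul r3: issue@4 deps=(1,0) exec_start@4 write@5
I4 add r4: issue@5 deps=(3,None) exec_start@5 write@7
I5 mul r2: issue@6 deps=(None,4) exec_start@7 write@8

Answer: 4 3 6 5 7 8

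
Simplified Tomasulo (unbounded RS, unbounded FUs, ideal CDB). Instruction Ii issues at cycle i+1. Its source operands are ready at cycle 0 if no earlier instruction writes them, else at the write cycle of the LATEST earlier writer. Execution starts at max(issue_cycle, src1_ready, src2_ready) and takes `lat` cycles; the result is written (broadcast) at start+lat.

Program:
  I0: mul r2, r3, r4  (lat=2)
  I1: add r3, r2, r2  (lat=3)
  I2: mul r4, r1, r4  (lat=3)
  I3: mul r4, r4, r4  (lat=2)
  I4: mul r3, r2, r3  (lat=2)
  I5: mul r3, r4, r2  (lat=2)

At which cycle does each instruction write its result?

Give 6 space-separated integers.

Answer: 3 6 6 8 8 10

Derivation:
I0 mul r2: issue@1 deps=(None,None) exec_start@1 write@3
I1 add r3: issue@2 deps=(0,0) exec_start@3 write@6
I2 mul r4: issue@3 deps=(None,None) exec_start@3 write@6
I3 mul r4: issue@4 deps=(2,2) exec_start@6 write@8
I4 mul r3: issue@5 deps=(0,1) exec_start@6 write@8
I5 mul r3: issue@6 deps=(3,0) exec_start@8 write@10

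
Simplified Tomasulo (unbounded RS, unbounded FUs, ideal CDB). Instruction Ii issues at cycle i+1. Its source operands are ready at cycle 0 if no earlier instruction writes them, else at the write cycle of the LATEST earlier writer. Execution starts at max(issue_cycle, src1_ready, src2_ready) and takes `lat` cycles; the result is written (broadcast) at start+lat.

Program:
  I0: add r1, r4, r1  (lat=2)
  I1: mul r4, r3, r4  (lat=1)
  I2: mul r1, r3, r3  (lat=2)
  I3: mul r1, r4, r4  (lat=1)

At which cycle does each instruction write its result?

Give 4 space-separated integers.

Answer: 3 3 5 5

Derivation:
I0 add r1: issue@1 deps=(None,None) exec_start@1 write@3
I1 mul r4: issue@2 deps=(None,None) exec_start@2 write@3
I2 mul r1: issue@3 deps=(None,None) exec_start@3 write@5
I3 mul r1: issue@4 deps=(1,1) exec_start@4 write@5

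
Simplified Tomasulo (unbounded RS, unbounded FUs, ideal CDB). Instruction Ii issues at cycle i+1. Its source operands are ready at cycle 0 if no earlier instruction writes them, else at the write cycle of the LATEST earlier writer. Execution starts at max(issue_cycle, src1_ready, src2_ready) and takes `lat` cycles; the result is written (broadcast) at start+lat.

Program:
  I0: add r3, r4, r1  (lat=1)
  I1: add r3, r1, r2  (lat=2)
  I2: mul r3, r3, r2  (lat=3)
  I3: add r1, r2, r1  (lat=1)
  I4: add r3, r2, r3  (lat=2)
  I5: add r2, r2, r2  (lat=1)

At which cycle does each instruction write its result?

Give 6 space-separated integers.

Answer: 2 4 7 5 9 7

Derivation:
I0 add r3: issue@1 deps=(None,None) exec_start@1 write@2
I1 add r3: issue@2 deps=(None,None) exec_start@2 write@4
I2 mul r3: issue@3 deps=(1,None) exec_start@4 write@7
I3 add r1: issue@4 deps=(None,None) exec_start@4 write@5
I4 add r3: issue@5 deps=(None,2) exec_start@7 write@9
I5 add r2: issue@6 deps=(None,None) exec_start@6 write@7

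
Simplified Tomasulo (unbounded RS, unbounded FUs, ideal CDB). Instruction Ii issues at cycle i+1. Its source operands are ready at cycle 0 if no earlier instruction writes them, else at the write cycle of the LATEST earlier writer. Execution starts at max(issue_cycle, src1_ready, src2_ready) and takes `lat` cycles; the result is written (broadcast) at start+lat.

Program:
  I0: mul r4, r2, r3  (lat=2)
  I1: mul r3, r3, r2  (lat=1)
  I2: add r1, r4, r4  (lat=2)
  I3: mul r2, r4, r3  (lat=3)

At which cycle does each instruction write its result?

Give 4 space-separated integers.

Answer: 3 3 5 7

Derivation:
I0 mul r4: issue@1 deps=(None,None) exec_start@1 write@3
I1 mul r3: issue@2 deps=(None,None) exec_start@2 write@3
I2 add r1: issue@3 deps=(0,0) exec_start@3 write@5
I3 mul r2: issue@4 deps=(0,1) exec_start@4 write@7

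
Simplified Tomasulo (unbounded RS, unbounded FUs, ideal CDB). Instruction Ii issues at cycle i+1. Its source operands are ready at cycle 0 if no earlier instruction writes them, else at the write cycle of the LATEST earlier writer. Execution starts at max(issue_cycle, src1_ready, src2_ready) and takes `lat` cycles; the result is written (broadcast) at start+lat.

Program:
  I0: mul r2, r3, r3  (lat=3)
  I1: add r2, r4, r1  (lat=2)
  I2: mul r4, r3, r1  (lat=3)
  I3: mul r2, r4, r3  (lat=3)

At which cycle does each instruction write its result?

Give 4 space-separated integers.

Answer: 4 4 6 9

Derivation:
I0 mul r2: issue@1 deps=(None,None) exec_start@1 write@4
I1 add r2: issue@2 deps=(None,None) exec_start@2 write@4
I2 mul r4: issue@3 deps=(None,None) exec_start@3 write@6
I3 mul r2: issue@4 deps=(2,None) exec_start@6 write@9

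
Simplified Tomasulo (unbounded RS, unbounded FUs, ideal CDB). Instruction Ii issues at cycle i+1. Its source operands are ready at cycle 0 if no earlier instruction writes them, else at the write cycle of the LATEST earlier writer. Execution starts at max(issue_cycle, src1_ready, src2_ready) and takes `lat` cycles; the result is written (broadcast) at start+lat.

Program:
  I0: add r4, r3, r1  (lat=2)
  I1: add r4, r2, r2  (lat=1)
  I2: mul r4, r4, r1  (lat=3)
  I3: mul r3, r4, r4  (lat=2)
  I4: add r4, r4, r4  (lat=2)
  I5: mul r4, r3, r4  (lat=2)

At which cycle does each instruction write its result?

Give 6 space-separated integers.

Answer: 3 3 6 8 8 10

Derivation:
I0 add r4: issue@1 deps=(None,None) exec_start@1 write@3
I1 add r4: issue@2 deps=(None,None) exec_start@2 write@3
I2 mul r4: issue@3 deps=(1,None) exec_start@3 write@6
I3 mul r3: issue@4 deps=(2,2) exec_start@6 write@8
I4 add r4: issue@5 deps=(2,2) exec_start@6 write@8
I5 mul r4: issue@6 deps=(3,4) exec_start@8 write@10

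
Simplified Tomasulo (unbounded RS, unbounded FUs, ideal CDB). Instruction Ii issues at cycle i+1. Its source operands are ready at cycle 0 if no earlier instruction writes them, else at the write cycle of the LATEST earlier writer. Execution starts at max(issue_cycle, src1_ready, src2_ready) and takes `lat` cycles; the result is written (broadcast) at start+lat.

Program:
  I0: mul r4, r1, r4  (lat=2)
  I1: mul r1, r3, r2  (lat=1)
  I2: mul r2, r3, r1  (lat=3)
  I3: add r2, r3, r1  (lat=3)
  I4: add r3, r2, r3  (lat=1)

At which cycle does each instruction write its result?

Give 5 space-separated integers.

Answer: 3 3 6 7 8

Derivation:
I0 mul r4: issue@1 deps=(None,None) exec_start@1 write@3
I1 mul r1: issue@2 deps=(None,None) exec_start@2 write@3
I2 mul r2: issue@3 deps=(None,1) exec_start@3 write@6
I3 add r2: issue@4 deps=(None,1) exec_start@4 write@7
I4 add r3: issue@5 deps=(3,None) exec_start@7 write@8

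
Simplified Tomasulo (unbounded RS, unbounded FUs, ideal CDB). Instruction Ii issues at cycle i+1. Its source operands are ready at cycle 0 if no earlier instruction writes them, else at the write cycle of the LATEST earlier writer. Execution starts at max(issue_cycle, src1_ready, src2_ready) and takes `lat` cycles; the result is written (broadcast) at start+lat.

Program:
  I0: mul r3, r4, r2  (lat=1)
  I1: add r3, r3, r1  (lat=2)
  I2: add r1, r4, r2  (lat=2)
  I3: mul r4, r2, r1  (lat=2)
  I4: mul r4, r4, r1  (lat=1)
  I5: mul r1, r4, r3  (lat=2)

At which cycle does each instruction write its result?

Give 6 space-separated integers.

I0 mul r3: issue@1 deps=(None,None) exec_start@1 write@2
I1 add r3: issue@2 deps=(0,None) exec_start@2 write@4
I2 add r1: issue@3 deps=(None,None) exec_start@3 write@5
I3 mul r4: issue@4 deps=(None,2) exec_start@5 write@7
I4 mul r4: issue@5 deps=(3,2) exec_start@7 write@8
I5 mul r1: issue@6 deps=(4,1) exec_start@8 write@10

Answer: 2 4 5 7 8 10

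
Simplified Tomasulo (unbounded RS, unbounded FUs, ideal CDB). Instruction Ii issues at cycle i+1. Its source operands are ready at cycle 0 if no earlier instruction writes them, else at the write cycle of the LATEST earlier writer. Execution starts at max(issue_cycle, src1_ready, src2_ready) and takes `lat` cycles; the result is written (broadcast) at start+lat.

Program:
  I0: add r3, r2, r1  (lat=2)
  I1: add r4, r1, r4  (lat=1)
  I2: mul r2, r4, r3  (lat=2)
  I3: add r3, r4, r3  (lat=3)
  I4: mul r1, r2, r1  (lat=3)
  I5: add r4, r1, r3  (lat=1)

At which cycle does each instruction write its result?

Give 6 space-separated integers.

I0 add r3: issue@1 deps=(None,None) exec_start@1 write@3
I1 add r4: issue@2 deps=(None,None) exec_start@2 write@3
I2 mul r2: issue@3 deps=(1,0) exec_start@3 write@5
I3 add r3: issue@4 deps=(1,0) exec_start@4 write@7
I4 mul r1: issue@5 deps=(2,None) exec_start@5 write@8
I5 add r4: issue@6 deps=(4,3) exec_start@8 write@9

Answer: 3 3 5 7 8 9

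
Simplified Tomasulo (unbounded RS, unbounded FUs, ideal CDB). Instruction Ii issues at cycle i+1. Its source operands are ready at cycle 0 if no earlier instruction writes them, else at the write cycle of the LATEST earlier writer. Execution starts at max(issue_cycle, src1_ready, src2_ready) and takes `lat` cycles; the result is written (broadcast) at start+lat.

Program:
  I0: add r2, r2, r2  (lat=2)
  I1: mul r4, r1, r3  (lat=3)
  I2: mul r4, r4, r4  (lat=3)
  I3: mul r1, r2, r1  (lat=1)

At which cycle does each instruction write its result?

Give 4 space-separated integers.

Answer: 3 5 8 5

Derivation:
I0 add r2: issue@1 deps=(None,None) exec_start@1 write@3
I1 mul r4: issue@2 deps=(None,None) exec_start@2 write@5
I2 mul r4: issue@3 deps=(1,1) exec_start@5 write@8
I3 mul r1: issue@4 deps=(0,None) exec_start@4 write@5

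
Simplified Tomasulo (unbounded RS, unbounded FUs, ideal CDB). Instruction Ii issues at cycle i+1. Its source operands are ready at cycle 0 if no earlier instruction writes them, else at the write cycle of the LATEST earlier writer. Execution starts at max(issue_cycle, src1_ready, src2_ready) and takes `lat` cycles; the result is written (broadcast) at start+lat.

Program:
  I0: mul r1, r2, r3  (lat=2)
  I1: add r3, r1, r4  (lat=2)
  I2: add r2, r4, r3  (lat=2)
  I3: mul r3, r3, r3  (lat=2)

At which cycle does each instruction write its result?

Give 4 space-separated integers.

I0 mul r1: issue@1 deps=(None,None) exec_start@1 write@3
I1 add r3: issue@2 deps=(0,None) exec_start@3 write@5
I2 add r2: issue@3 deps=(None,1) exec_start@5 write@7
I3 mul r3: issue@4 deps=(1,1) exec_start@5 write@7

Answer: 3 5 7 7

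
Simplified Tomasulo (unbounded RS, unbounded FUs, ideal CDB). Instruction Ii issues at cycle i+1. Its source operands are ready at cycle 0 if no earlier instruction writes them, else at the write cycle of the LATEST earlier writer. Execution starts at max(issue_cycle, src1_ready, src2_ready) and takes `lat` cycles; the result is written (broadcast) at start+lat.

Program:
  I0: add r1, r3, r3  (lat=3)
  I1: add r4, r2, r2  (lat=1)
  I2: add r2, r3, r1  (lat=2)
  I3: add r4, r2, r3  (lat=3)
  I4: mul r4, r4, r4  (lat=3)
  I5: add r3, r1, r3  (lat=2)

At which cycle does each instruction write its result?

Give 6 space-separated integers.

Answer: 4 3 6 9 12 8

Derivation:
I0 add r1: issue@1 deps=(None,None) exec_start@1 write@4
I1 add r4: issue@2 deps=(None,None) exec_start@2 write@3
I2 add r2: issue@3 deps=(None,0) exec_start@4 write@6
I3 add r4: issue@4 deps=(2,None) exec_start@6 write@9
I4 mul r4: issue@5 deps=(3,3) exec_start@9 write@12
I5 add r3: issue@6 deps=(0,None) exec_start@6 write@8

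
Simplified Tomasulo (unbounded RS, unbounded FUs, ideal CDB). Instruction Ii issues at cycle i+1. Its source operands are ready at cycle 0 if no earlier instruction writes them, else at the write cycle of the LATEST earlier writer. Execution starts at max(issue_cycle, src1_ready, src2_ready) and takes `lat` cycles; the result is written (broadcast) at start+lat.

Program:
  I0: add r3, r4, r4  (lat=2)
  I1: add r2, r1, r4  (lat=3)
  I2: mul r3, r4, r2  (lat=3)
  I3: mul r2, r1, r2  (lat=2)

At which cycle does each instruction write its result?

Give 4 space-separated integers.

Answer: 3 5 8 7

Derivation:
I0 add r3: issue@1 deps=(None,None) exec_start@1 write@3
I1 add r2: issue@2 deps=(None,None) exec_start@2 write@5
I2 mul r3: issue@3 deps=(None,1) exec_start@5 write@8
I3 mul r2: issue@4 deps=(None,1) exec_start@5 write@7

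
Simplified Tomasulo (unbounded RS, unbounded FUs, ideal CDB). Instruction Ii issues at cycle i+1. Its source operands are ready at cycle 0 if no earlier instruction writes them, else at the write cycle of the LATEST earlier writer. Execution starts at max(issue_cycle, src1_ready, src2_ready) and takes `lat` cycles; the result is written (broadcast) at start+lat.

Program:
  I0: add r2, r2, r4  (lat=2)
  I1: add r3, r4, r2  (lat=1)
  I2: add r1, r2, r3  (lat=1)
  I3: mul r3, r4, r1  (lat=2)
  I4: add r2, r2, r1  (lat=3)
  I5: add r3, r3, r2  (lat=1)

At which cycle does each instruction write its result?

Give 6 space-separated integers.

Answer: 3 4 5 7 8 9

Derivation:
I0 add r2: issue@1 deps=(None,None) exec_start@1 write@3
I1 add r3: issue@2 deps=(None,0) exec_start@3 write@4
I2 add r1: issue@3 deps=(0,1) exec_start@4 write@5
I3 mul r3: issue@4 deps=(None,2) exec_start@5 write@7
I4 add r2: issue@5 deps=(0,2) exec_start@5 write@8
I5 add r3: issue@6 deps=(3,4) exec_start@8 write@9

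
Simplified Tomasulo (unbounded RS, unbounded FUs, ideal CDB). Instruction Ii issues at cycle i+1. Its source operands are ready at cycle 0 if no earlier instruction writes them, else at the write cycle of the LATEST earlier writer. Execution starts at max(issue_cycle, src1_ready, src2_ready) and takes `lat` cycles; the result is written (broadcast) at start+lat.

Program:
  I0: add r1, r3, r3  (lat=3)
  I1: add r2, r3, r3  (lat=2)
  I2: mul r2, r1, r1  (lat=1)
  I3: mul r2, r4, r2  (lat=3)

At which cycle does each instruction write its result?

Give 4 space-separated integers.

Answer: 4 4 5 8

Derivation:
I0 add r1: issue@1 deps=(None,None) exec_start@1 write@4
I1 add r2: issue@2 deps=(None,None) exec_start@2 write@4
I2 mul r2: issue@3 deps=(0,0) exec_start@4 write@5
I3 mul r2: issue@4 deps=(None,2) exec_start@5 write@8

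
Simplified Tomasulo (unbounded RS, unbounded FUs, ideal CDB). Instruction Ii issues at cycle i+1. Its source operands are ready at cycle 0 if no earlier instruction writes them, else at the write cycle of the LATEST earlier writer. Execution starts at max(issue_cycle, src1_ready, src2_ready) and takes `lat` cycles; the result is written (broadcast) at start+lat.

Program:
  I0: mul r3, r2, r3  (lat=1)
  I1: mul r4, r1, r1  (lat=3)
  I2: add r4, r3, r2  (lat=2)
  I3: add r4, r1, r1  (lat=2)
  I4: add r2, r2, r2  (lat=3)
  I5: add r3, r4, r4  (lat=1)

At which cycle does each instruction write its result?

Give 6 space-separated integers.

Answer: 2 5 5 6 8 7

Derivation:
I0 mul r3: issue@1 deps=(None,None) exec_start@1 write@2
I1 mul r4: issue@2 deps=(None,None) exec_start@2 write@5
I2 add r4: issue@3 deps=(0,None) exec_start@3 write@5
I3 add r4: issue@4 deps=(None,None) exec_start@4 write@6
I4 add r2: issue@5 deps=(None,None) exec_start@5 write@8
I5 add r3: issue@6 deps=(3,3) exec_start@6 write@7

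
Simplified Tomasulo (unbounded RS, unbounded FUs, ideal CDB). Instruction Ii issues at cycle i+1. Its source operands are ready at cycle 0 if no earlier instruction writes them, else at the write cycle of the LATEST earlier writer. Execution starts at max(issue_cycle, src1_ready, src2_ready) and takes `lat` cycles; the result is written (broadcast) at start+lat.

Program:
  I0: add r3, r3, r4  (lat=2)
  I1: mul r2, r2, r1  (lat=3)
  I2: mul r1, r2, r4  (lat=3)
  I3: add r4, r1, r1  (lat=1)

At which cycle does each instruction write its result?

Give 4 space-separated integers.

Answer: 3 5 8 9

Derivation:
I0 add r3: issue@1 deps=(None,None) exec_start@1 write@3
I1 mul r2: issue@2 deps=(None,None) exec_start@2 write@5
I2 mul r1: issue@3 deps=(1,None) exec_start@5 write@8
I3 add r4: issue@4 deps=(2,2) exec_start@8 write@9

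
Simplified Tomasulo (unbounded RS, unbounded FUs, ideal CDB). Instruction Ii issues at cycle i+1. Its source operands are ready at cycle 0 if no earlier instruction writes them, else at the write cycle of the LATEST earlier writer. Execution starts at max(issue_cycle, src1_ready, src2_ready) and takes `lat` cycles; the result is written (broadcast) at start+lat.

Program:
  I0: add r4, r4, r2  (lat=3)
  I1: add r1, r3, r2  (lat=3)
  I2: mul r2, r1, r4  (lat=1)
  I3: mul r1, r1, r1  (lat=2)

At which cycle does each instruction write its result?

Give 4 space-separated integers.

Answer: 4 5 6 7

Derivation:
I0 add r4: issue@1 deps=(None,None) exec_start@1 write@4
I1 add r1: issue@2 deps=(None,None) exec_start@2 write@5
I2 mul r2: issue@3 deps=(1,0) exec_start@5 write@6
I3 mul r1: issue@4 deps=(1,1) exec_start@5 write@7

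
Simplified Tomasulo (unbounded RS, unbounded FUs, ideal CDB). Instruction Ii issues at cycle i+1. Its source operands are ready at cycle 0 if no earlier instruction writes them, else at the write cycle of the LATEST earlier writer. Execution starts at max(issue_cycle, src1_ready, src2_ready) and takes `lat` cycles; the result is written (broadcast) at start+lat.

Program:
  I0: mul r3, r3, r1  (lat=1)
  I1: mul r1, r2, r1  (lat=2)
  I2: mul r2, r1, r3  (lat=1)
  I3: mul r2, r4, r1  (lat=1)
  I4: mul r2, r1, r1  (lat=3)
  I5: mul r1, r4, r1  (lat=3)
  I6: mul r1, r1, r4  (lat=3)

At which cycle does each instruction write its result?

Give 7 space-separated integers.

Answer: 2 4 5 5 8 9 12

Derivation:
I0 mul r3: issue@1 deps=(None,None) exec_start@1 write@2
I1 mul r1: issue@2 deps=(None,None) exec_start@2 write@4
I2 mul r2: issue@3 deps=(1,0) exec_start@4 write@5
I3 mul r2: issue@4 deps=(None,1) exec_start@4 write@5
I4 mul r2: issue@5 deps=(1,1) exec_start@5 write@8
I5 mul r1: issue@6 deps=(None,1) exec_start@6 write@9
I6 mul r1: issue@7 deps=(5,None) exec_start@9 write@12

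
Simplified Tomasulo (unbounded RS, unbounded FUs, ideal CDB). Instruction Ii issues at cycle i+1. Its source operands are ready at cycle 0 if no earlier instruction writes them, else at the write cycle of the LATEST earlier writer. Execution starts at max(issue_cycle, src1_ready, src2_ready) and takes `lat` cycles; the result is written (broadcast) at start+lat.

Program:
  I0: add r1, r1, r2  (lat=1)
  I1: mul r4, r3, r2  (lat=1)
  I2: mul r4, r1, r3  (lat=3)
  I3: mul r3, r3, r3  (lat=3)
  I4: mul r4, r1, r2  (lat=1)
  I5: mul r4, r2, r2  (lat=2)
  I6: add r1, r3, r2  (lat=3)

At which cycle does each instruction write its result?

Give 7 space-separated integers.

Answer: 2 3 6 7 6 8 10

Derivation:
I0 add r1: issue@1 deps=(None,None) exec_start@1 write@2
I1 mul r4: issue@2 deps=(None,None) exec_start@2 write@3
I2 mul r4: issue@3 deps=(0,None) exec_start@3 write@6
I3 mul r3: issue@4 deps=(None,None) exec_start@4 write@7
I4 mul r4: issue@5 deps=(0,None) exec_start@5 write@6
I5 mul r4: issue@6 deps=(None,None) exec_start@6 write@8
I6 add r1: issue@7 deps=(3,None) exec_start@7 write@10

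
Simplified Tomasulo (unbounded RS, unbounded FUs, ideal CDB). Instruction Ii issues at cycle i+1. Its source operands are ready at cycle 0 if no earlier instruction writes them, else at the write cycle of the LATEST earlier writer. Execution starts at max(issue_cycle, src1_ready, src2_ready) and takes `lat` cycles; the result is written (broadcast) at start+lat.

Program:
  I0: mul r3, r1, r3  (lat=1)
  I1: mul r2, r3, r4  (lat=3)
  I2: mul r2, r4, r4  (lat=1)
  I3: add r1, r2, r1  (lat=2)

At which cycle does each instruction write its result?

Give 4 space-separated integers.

I0 mul r3: issue@1 deps=(None,None) exec_start@1 write@2
I1 mul r2: issue@2 deps=(0,None) exec_start@2 write@5
I2 mul r2: issue@3 deps=(None,None) exec_start@3 write@4
I3 add r1: issue@4 deps=(2,None) exec_start@4 write@6

Answer: 2 5 4 6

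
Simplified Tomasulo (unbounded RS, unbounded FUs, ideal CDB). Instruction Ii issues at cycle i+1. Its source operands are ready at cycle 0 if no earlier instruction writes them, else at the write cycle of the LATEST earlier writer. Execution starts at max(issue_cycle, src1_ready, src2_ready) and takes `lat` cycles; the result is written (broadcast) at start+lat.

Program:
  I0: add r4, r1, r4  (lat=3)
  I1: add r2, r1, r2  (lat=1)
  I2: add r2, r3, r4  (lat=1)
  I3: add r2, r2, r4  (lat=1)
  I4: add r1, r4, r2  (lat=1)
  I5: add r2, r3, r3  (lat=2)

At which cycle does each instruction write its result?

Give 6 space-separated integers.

Answer: 4 3 5 6 7 8

Derivation:
I0 add r4: issue@1 deps=(None,None) exec_start@1 write@4
I1 add r2: issue@2 deps=(None,None) exec_start@2 write@3
I2 add r2: issue@3 deps=(None,0) exec_start@4 write@5
I3 add r2: issue@4 deps=(2,0) exec_start@5 write@6
I4 add r1: issue@5 deps=(0,3) exec_start@6 write@7
I5 add r2: issue@6 deps=(None,None) exec_start@6 write@8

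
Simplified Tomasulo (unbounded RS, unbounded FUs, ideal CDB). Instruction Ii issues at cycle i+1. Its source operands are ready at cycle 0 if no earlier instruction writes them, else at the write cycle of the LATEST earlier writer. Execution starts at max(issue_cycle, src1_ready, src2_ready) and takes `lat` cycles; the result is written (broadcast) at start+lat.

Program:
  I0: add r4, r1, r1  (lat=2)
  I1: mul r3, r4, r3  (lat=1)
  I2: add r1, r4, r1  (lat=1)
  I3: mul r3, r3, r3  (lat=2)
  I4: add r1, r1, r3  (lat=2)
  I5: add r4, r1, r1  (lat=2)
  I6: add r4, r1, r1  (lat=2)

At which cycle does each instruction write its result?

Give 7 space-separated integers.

Answer: 3 4 4 6 8 10 10

Derivation:
I0 add r4: issue@1 deps=(None,None) exec_start@1 write@3
I1 mul r3: issue@2 deps=(0,None) exec_start@3 write@4
I2 add r1: issue@3 deps=(0,None) exec_start@3 write@4
I3 mul r3: issue@4 deps=(1,1) exec_start@4 write@6
I4 add r1: issue@5 deps=(2,3) exec_start@6 write@8
I5 add r4: issue@6 deps=(4,4) exec_start@8 write@10
I6 add r4: issue@7 deps=(4,4) exec_start@8 write@10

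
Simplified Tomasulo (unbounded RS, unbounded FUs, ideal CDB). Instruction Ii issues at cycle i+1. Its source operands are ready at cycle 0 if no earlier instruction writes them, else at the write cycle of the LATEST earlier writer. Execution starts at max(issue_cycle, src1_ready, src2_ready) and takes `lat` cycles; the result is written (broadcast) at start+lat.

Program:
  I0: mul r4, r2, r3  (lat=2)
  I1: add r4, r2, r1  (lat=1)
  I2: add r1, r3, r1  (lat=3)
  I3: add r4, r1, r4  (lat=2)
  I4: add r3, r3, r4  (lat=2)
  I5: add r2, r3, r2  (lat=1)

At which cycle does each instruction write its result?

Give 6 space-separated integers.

I0 mul r4: issue@1 deps=(None,None) exec_start@1 write@3
I1 add r4: issue@2 deps=(None,None) exec_start@2 write@3
I2 add r1: issue@3 deps=(None,None) exec_start@3 write@6
I3 add r4: issue@4 deps=(2,1) exec_start@6 write@8
I4 add r3: issue@5 deps=(None,3) exec_start@8 write@10
I5 add r2: issue@6 deps=(4,None) exec_start@10 write@11

Answer: 3 3 6 8 10 11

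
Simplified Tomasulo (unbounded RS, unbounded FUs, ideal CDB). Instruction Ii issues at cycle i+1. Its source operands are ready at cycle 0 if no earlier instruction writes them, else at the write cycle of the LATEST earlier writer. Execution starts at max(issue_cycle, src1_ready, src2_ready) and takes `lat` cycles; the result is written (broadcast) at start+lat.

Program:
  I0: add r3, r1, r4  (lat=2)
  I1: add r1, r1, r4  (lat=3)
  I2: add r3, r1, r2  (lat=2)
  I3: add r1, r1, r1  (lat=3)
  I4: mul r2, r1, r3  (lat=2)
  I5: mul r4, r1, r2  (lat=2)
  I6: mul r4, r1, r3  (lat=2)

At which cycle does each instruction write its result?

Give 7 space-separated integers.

I0 add r3: issue@1 deps=(None,None) exec_start@1 write@3
I1 add r1: issue@2 deps=(None,None) exec_start@2 write@5
I2 add r3: issue@3 deps=(1,None) exec_start@5 write@7
I3 add r1: issue@4 deps=(1,1) exec_start@5 write@8
I4 mul r2: issue@5 deps=(3,2) exec_start@8 write@10
I5 mul r4: issue@6 deps=(3,4) exec_start@10 write@12
I6 mul r4: issue@7 deps=(3,2) exec_start@8 write@10

Answer: 3 5 7 8 10 12 10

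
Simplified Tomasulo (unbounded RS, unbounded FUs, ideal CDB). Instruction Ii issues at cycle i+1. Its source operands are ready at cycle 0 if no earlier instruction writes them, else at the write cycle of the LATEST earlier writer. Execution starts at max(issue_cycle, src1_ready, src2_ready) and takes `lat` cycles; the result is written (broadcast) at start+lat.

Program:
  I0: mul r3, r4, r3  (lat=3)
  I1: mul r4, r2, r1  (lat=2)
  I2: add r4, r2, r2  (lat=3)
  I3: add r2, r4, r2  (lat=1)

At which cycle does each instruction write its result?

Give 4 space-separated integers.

I0 mul r3: issue@1 deps=(None,None) exec_start@1 write@4
I1 mul r4: issue@2 deps=(None,None) exec_start@2 write@4
I2 add r4: issue@3 deps=(None,None) exec_start@3 write@6
I3 add r2: issue@4 deps=(2,None) exec_start@6 write@7

Answer: 4 4 6 7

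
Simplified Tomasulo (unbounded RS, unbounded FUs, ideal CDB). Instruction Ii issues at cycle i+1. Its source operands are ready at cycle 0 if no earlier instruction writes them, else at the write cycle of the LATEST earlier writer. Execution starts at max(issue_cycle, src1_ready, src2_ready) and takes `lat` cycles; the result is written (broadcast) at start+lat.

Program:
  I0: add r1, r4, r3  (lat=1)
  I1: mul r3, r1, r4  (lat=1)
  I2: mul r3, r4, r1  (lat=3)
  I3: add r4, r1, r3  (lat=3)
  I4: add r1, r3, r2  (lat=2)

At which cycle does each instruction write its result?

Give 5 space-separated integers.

Answer: 2 3 6 9 8

Derivation:
I0 add r1: issue@1 deps=(None,None) exec_start@1 write@2
I1 mul r3: issue@2 deps=(0,None) exec_start@2 write@3
I2 mul r3: issue@3 deps=(None,0) exec_start@3 write@6
I3 add r4: issue@4 deps=(0,2) exec_start@6 write@9
I4 add r1: issue@5 deps=(2,None) exec_start@6 write@8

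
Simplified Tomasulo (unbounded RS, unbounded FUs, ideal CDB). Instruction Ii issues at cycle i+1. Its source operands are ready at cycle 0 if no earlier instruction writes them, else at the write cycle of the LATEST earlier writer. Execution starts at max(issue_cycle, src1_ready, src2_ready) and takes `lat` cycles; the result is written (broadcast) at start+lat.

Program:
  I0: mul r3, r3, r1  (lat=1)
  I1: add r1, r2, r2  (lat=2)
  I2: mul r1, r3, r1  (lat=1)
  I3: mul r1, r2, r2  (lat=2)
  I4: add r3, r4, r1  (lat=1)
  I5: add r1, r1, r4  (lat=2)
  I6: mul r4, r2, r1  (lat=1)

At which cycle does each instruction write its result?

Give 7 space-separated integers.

Answer: 2 4 5 6 7 8 9

Derivation:
I0 mul r3: issue@1 deps=(None,None) exec_start@1 write@2
I1 add r1: issue@2 deps=(None,None) exec_start@2 write@4
I2 mul r1: issue@3 deps=(0,1) exec_start@4 write@5
I3 mul r1: issue@4 deps=(None,None) exec_start@4 write@6
I4 add r3: issue@5 deps=(None,3) exec_start@6 write@7
I5 add r1: issue@6 deps=(3,None) exec_start@6 write@8
I6 mul r4: issue@7 deps=(None,5) exec_start@8 write@9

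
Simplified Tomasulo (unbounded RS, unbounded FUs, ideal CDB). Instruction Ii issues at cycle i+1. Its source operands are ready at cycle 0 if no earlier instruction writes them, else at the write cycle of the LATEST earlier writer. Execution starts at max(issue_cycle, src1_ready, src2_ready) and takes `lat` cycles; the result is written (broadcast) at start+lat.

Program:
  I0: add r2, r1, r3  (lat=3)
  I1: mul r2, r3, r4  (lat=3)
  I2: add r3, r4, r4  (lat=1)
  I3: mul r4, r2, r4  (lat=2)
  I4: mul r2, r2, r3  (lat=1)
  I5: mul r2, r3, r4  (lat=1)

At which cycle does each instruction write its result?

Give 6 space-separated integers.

Answer: 4 5 4 7 6 8

Derivation:
I0 add r2: issue@1 deps=(None,None) exec_start@1 write@4
I1 mul r2: issue@2 deps=(None,None) exec_start@2 write@5
I2 add r3: issue@3 deps=(None,None) exec_start@3 write@4
I3 mul r4: issue@4 deps=(1,None) exec_start@5 write@7
I4 mul r2: issue@5 deps=(1,2) exec_start@5 write@6
I5 mul r2: issue@6 deps=(2,3) exec_start@7 write@8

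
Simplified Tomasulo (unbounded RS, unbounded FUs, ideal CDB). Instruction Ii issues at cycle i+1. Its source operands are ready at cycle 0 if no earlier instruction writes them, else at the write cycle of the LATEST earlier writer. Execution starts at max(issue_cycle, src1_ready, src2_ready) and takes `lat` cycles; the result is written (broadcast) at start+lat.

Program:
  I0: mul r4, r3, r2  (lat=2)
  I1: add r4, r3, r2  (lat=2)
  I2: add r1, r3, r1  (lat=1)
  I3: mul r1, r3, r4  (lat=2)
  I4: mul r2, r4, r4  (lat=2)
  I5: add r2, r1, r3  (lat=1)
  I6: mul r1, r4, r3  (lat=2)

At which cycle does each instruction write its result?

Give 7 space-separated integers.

I0 mul r4: issue@1 deps=(None,None) exec_start@1 write@3
I1 add r4: issue@2 deps=(None,None) exec_start@2 write@4
I2 add r1: issue@3 deps=(None,None) exec_start@3 write@4
I3 mul r1: issue@4 deps=(None,1) exec_start@4 write@6
I4 mul r2: issue@5 deps=(1,1) exec_start@5 write@7
I5 add r2: issue@6 deps=(3,None) exec_start@6 write@7
I6 mul r1: issue@7 deps=(1,None) exec_start@7 write@9

Answer: 3 4 4 6 7 7 9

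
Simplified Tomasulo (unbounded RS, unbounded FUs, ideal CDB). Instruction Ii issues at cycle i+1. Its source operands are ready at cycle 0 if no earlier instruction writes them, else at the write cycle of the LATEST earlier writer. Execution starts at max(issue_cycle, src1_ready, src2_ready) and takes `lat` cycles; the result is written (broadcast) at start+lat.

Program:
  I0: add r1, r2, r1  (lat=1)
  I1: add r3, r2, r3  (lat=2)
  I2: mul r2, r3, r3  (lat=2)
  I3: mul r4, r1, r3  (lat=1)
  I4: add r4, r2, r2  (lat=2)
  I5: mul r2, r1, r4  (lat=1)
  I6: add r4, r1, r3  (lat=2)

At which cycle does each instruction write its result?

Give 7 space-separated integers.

I0 add r1: issue@1 deps=(None,None) exec_start@1 write@2
I1 add r3: issue@2 deps=(None,None) exec_start@2 write@4
I2 mul r2: issue@3 deps=(1,1) exec_start@4 write@6
I3 mul r4: issue@4 deps=(0,1) exec_start@4 write@5
I4 add r4: issue@5 deps=(2,2) exec_start@6 write@8
I5 mul r2: issue@6 deps=(0,4) exec_start@8 write@9
I6 add r4: issue@7 deps=(0,1) exec_start@7 write@9

Answer: 2 4 6 5 8 9 9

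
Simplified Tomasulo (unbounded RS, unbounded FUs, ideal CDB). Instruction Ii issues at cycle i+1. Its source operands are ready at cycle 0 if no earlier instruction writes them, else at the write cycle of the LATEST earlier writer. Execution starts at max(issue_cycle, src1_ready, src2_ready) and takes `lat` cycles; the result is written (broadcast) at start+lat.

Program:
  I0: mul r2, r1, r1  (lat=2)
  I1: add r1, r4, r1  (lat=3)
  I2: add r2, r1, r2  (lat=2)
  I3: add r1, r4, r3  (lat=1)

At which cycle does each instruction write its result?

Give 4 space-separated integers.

I0 mul r2: issue@1 deps=(None,None) exec_start@1 write@3
I1 add r1: issue@2 deps=(None,None) exec_start@2 write@5
I2 add r2: issue@3 deps=(1,0) exec_start@5 write@7
I3 add r1: issue@4 deps=(None,None) exec_start@4 write@5

Answer: 3 5 7 5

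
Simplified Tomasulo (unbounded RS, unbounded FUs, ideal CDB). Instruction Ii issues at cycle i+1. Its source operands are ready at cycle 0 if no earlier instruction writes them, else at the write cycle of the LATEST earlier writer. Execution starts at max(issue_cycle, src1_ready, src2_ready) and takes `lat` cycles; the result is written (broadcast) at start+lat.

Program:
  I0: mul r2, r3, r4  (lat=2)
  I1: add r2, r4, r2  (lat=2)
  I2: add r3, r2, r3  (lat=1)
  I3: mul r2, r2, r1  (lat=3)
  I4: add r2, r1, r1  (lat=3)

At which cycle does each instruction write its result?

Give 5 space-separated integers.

Answer: 3 5 6 8 8

Derivation:
I0 mul r2: issue@1 deps=(None,None) exec_start@1 write@3
I1 add r2: issue@2 deps=(None,0) exec_start@3 write@5
I2 add r3: issue@3 deps=(1,None) exec_start@5 write@6
I3 mul r2: issue@4 deps=(1,None) exec_start@5 write@8
I4 add r2: issue@5 deps=(None,None) exec_start@5 write@8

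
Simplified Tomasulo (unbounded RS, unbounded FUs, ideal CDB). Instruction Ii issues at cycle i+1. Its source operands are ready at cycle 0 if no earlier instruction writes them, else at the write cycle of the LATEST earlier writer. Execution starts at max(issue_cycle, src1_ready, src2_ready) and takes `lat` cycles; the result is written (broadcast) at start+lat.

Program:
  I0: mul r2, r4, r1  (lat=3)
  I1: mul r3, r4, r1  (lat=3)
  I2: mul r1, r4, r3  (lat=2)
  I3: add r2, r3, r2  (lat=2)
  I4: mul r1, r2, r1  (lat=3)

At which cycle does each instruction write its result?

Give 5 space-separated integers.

I0 mul r2: issue@1 deps=(None,None) exec_start@1 write@4
I1 mul r3: issue@2 deps=(None,None) exec_start@2 write@5
I2 mul r1: issue@3 deps=(None,1) exec_start@5 write@7
I3 add r2: issue@4 deps=(1,0) exec_start@5 write@7
I4 mul r1: issue@5 deps=(3,2) exec_start@7 write@10

Answer: 4 5 7 7 10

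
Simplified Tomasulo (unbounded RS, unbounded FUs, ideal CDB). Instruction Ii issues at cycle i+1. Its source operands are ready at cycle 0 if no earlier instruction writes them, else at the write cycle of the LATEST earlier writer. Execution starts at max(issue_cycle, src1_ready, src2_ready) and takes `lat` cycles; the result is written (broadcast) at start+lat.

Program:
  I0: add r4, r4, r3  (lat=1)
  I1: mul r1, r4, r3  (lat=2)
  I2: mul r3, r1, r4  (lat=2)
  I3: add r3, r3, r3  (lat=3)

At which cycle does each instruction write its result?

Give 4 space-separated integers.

Answer: 2 4 6 9

Derivation:
I0 add r4: issue@1 deps=(None,None) exec_start@1 write@2
I1 mul r1: issue@2 deps=(0,None) exec_start@2 write@4
I2 mul r3: issue@3 deps=(1,0) exec_start@4 write@6
I3 add r3: issue@4 deps=(2,2) exec_start@6 write@9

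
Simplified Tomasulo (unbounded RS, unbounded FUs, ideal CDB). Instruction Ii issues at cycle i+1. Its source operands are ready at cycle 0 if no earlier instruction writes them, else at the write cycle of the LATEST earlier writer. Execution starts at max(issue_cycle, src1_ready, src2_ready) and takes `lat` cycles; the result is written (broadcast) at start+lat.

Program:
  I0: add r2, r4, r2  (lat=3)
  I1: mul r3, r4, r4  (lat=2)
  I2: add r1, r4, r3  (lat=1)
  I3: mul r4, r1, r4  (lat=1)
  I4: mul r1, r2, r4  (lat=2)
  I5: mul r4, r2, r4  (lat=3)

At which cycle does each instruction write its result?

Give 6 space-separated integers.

I0 add r2: issue@1 deps=(None,None) exec_start@1 write@4
I1 mul r3: issue@2 deps=(None,None) exec_start@2 write@4
I2 add r1: issue@3 deps=(None,1) exec_start@4 write@5
I3 mul r4: issue@4 deps=(2,None) exec_start@5 write@6
I4 mul r1: issue@5 deps=(0,3) exec_start@6 write@8
I5 mul r4: issue@6 deps=(0,3) exec_start@6 write@9

Answer: 4 4 5 6 8 9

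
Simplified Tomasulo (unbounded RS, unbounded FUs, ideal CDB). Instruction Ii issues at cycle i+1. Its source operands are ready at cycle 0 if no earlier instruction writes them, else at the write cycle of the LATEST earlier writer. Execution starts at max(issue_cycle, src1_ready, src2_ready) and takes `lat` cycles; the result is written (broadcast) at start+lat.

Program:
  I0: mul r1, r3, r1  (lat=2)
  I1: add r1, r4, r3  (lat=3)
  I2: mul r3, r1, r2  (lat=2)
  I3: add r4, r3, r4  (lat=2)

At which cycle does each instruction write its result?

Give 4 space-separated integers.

I0 mul r1: issue@1 deps=(None,None) exec_start@1 write@3
I1 add r1: issue@2 deps=(None,None) exec_start@2 write@5
I2 mul r3: issue@3 deps=(1,None) exec_start@5 write@7
I3 add r4: issue@4 deps=(2,None) exec_start@7 write@9

Answer: 3 5 7 9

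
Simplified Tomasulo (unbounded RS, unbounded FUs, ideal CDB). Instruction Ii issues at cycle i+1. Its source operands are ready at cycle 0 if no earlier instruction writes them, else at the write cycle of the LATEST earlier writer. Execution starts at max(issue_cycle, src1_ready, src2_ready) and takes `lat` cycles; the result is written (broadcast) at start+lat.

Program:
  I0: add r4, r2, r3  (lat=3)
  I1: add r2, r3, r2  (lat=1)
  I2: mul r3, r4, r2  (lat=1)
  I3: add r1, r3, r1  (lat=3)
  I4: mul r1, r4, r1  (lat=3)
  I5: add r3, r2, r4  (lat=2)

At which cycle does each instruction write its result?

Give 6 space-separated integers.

Answer: 4 3 5 8 11 8

Derivation:
I0 add r4: issue@1 deps=(None,None) exec_start@1 write@4
I1 add r2: issue@2 deps=(None,None) exec_start@2 write@3
I2 mul r3: issue@3 deps=(0,1) exec_start@4 write@5
I3 add r1: issue@4 deps=(2,None) exec_start@5 write@8
I4 mul r1: issue@5 deps=(0,3) exec_start@8 write@11
I5 add r3: issue@6 deps=(1,0) exec_start@6 write@8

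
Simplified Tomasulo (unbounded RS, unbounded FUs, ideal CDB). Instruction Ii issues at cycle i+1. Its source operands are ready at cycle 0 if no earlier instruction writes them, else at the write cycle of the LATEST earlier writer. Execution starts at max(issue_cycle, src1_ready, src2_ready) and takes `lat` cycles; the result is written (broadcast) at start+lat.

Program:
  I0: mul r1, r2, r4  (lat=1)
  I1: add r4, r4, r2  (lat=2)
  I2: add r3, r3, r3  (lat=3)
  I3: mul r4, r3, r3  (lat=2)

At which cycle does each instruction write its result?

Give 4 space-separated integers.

Answer: 2 4 6 8

Derivation:
I0 mul r1: issue@1 deps=(None,None) exec_start@1 write@2
I1 add r4: issue@2 deps=(None,None) exec_start@2 write@4
I2 add r3: issue@3 deps=(None,None) exec_start@3 write@6
I3 mul r4: issue@4 deps=(2,2) exec_start@6 write@8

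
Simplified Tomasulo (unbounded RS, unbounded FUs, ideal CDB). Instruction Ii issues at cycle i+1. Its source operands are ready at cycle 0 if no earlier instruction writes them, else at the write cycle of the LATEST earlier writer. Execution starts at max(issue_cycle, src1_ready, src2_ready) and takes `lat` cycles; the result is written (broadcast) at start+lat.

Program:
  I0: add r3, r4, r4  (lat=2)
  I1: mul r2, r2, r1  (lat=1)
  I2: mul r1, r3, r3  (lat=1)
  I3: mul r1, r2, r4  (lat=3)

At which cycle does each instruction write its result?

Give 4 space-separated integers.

Answer: 3 3 4 7

Derivation:
I0 add r3: issue@1 deps=(None,None) exec_start@1 write@3
I1 mul r2: issue@2 deps=(None,None) exec_start@2 write@3
I2 mul r1: issue@3 deps=(0,0) exec_start@3 write@4
I3 mul r1: issue@4 deps=(1,None) exec_start@4 write@7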